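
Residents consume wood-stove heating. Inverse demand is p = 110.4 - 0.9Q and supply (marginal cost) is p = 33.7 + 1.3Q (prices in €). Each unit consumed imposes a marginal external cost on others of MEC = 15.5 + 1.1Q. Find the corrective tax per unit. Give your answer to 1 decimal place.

tax = €35.9 per unit

Social marginal benefit = demand − MEC = 94.9 - 2.0Q.
Set SMB = MC: 94.9 - 2.0Q = 33.7 + 1.3Q → Q* = 18.5455.
The Pigouvian tax equals MEC at Q*: 15.5 + 1.1×18.5455 = 35.9001.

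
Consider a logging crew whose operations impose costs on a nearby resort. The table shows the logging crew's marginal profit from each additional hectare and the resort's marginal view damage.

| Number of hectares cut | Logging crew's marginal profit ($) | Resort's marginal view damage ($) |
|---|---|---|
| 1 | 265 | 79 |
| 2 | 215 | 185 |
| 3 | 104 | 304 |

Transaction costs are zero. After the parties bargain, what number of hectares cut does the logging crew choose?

2

Bargaining reaches the level where marginal profit last exceeds marginal view damage.
That holds through level 2 (215 ≥ 185) but not at 3 (104 < 304).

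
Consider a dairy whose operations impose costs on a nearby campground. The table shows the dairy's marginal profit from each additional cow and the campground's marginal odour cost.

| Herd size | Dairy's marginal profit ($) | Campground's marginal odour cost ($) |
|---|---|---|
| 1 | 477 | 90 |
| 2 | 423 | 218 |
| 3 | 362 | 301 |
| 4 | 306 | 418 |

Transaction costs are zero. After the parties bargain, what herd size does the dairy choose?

3

Bargaining reaches the level where marginal profit last exceeds marginal odour cost.
That holds through level 3 (362 ≥ 301) but not at 4 (306 < 418).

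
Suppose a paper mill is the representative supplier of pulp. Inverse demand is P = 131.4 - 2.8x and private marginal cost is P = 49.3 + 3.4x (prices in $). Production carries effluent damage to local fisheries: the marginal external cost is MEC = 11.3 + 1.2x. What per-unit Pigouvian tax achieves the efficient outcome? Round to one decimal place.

Social marginal cost = private MC + MEC = 60.6 + 4.6x.
Set SMC = demand: 60.6 + 4.6x = 131.4 - 2.8x → x* = 9.5676.
The Pigouvian tax equals MEC at x*: 11.3 + 1.2×9.5676 = 22.7811.

tax = $22.8 per unit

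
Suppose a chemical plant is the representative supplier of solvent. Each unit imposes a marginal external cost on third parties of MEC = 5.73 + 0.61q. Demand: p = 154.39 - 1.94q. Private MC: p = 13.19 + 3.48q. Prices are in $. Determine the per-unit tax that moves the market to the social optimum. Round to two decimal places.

Social marginal cost = private MC + MEC = 18.92 + 4.09q.
Set SMC = demand: 18.92 + 4.09q = 154.39 - 1.94q → q* = 22.4660.
The Pigouvian tax equals MEC at q*: 5.73 + 0.61×22.4660 = 19.4343.

tax = $19.43 per unit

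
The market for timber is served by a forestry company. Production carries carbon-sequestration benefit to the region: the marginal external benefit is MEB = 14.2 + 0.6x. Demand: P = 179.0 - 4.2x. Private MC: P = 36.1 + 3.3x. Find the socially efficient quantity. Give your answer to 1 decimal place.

Social marginal cost = private MC − MEB = 21.9 + 2.7x.
Set SMC = demand: 21.9 + 2.7x = 179.0 - 4.2x → x* = 22.7681.

x* = 22.8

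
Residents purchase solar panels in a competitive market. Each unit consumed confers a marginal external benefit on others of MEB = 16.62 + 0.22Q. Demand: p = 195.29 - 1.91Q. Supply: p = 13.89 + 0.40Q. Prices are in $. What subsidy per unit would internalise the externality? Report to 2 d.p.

Social marginal benefit = demand + MEB = 211.91 - 1.69Q.
Set SMB = MC: 211.91 - 1.69Q = 13.89 + 0.40Q → Q* = 94.7464.
The Pigouvian subsidy equals MEB at Q*: 16.62 + 0.22×94.7464 = 37.4642.

subsidy = $37.46 per unit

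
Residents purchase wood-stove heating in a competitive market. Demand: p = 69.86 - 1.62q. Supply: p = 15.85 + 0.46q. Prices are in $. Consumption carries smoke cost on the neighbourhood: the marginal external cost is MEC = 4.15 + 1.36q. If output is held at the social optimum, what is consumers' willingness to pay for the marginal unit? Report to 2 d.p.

P = $46.38

Social marginal benefit = demand − MEC = 65.71 - 2.98q.
Set SMB = MC: 65.71 - 2.98q = 15.85 + 0.46q → q* = 14.4942.
Consumer price on the demand curve at q*: 69.86 − 1.62×14.4942 = 46.3794.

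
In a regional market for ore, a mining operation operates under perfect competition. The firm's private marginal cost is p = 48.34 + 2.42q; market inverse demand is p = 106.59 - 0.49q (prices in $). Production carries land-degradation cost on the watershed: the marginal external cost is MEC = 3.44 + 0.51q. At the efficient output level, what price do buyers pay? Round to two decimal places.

P = $98.74

Social marginal cost = private MC + MEC = 51.78 + 2.93q.
Set SMC = demand: 51.78 + 2.93q = 106.59 - 0.49q → q* = 16.0263.
Consumer price on the demand curve at q*: 106.59 − 0.49×16.0263 = 98.7371.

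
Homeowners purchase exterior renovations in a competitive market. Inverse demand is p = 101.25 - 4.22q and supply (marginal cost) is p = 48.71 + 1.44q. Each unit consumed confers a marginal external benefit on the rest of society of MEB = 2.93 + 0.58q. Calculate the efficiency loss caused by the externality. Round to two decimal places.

Market equilibrium (private): 48.71 + 1.44q = 101.25 - 4.22q → q_m = 9.2827.
Social marginal benefit = demand + MEB = 104.18 - 3.64q.
Set SMB = MC: 104.18 - 3.64q = 48.71 + 1.44q → q* = 10.9193.
Height of the DWL triangle at q_m is SMB(q_m) − MC(q_m) = MEB(q_m) = 8.3140.
DWL = ½ × 1.6366 × 8.3140 = 6.8033.

DWL = 6.80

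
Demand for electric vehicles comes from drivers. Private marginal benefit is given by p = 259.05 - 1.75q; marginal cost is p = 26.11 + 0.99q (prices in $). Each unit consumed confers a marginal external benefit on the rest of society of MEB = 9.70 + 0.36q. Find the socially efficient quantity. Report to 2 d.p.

q* = 101.95

Social marginal benefit = demand + MEB = 268.75 - 1.39q.
Set SMB = MC: 268.75 - 1.39q = 26.11 + 0.99q → q* = 101.9496.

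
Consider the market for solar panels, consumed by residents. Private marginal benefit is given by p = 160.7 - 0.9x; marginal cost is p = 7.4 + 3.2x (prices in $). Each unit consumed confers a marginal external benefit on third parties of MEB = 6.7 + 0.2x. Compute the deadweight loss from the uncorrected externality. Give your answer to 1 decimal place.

Market equilibrium (private): 7.4 + 3.2x = 160.7 - 0.9x → x_m = 37.3902.
Social marginal benefit = demand + MEB = 167.4 - 0.7x.
Set SMB = MC: 167.4 - 0.7x = 7.4 + 3.2x → x* = 41.0256.
Between x* and x_m the wedge SMB − MC runs linearly from 0 to MEB(x_m), so the loss is a triangle.
DWL = ½ × 3.6354 × 14.1780 = 25.7714.

DWL = $25.8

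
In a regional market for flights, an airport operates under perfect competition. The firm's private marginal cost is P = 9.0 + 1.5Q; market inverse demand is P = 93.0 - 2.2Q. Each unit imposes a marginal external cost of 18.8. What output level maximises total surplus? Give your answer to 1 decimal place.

Social marginal cost = private MC + MEC = 27.8 + 1.5Q.
Set SMC = demand: 27.8 + 1.5Q = 93.0 - 2.2Q → Q* = 17.6216.

Q* = 17.6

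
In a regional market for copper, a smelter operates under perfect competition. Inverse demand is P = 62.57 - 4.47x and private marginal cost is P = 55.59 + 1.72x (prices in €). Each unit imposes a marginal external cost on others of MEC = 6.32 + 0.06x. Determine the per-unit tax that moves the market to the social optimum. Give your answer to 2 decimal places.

Social marginal cost = private MC + MEC = 61.91 + 1.78x.
Set SMC = demand: 61.91 + 1.78x = 62.57 - 4.47x → x* = 0.1056.
The Pigouvian tax equals MEC at x*: 6.32 + 0.06×0.1056 = 6.3263.

tax = €6.33 per unit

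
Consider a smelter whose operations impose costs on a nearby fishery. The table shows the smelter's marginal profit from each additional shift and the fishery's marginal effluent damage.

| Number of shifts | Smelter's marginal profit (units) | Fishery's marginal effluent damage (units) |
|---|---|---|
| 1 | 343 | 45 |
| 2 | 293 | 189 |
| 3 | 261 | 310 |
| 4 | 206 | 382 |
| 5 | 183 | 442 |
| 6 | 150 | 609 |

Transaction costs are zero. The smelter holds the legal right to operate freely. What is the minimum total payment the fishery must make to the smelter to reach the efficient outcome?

Left alone the smelter would choose level 6 (marginal profit stays positive).
Efficient level: k* = 2 (marginal profit ≥ marginal effluent damage through 2).
The fishery must at least cover the smelter's forgone profit from cutting 6→2: 261 + 206 + 183 + 150 = 800.

800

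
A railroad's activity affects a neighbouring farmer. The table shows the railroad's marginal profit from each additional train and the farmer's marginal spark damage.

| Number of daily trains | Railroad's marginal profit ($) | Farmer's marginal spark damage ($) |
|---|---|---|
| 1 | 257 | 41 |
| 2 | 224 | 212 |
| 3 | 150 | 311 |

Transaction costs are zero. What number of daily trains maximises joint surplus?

Bargaining reaches the level where marginal profit last exceeds marginal spark damage.
That holds through level 2 (224 ≥ 212) but not at 3 (150 < 311).

2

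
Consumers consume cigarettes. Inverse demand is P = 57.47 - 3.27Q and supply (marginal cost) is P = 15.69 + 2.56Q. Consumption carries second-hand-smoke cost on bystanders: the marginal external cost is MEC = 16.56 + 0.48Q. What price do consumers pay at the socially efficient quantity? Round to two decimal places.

P = 44.40

Social marginal benefit = demand − MEC = 40.91 - 3.75Q.
Set SMB = MC: 40.91 - 3.75Q = 15.69 + 2.56Q → Q* = 3.9968.
Consumer price on the demand curve at Q*: 57.47 − 3.27×3.9968 = 44.4005.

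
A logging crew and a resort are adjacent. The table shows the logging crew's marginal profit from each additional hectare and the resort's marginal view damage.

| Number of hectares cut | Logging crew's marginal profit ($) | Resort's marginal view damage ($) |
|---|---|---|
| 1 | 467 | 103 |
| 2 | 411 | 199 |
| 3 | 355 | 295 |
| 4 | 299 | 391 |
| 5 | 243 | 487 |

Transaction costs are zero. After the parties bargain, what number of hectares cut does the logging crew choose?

Bargaining reaches the level where marginal profit last exceeds marginal view damage.
That holds through level 3 (355 ≥ 295) but not at 4 (299 < 391).

3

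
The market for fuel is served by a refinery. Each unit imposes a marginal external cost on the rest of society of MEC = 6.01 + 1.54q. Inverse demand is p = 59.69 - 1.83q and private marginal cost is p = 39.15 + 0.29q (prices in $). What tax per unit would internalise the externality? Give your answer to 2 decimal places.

tax = $12.12 per unit

Social marginal cost = private MC + MEC = 45.16 + 1.83q.
Set SMC = demand: 45.16 + 1.83q = 59.69 - 1.83q → q* = 3.9699.
The Pigouvian tax equals MEC at q*: 6.01 + 1.54×3.9699 = 12.1236.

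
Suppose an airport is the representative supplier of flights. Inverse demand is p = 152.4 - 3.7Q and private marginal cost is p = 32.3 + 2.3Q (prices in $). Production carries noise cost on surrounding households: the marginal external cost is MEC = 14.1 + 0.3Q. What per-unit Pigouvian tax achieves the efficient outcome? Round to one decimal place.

tax = $19.1 per unit

Social marginal cost = private MC + MEC = 46.4 + 2.6Q.
Set SMC = demand: 46.4 + 2.6Q = 152.4 - 3.7Q → Q* = 16.8254.
The Pigouvian tax equals MEC at Q*: 14.1 + 0.3×16.8254 = 19.1476.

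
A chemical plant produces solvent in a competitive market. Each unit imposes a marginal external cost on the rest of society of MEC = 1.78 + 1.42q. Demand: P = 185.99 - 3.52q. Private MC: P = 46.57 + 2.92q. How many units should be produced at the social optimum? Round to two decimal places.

q* = 17.51

Social marginal cost = private MC + MEC = 48.35 + 4.34q.
Set SMC = demand: 48.35 + 4.34q = 185.99 - 3.52q → q* = 17.5115.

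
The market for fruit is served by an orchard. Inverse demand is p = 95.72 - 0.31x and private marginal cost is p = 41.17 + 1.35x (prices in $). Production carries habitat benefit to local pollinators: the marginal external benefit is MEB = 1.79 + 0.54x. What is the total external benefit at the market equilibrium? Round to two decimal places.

$350.39

Market equilibrium (private): 41.17 + 1.35x = 95.72 - 0.31x → x_m = 32.8614.
Total external benefit = ∫₀^{x_m} (1.79 + 0.54x) dx = 1.79×32.8614 + ½×0.54×32.8614² = 350.3872.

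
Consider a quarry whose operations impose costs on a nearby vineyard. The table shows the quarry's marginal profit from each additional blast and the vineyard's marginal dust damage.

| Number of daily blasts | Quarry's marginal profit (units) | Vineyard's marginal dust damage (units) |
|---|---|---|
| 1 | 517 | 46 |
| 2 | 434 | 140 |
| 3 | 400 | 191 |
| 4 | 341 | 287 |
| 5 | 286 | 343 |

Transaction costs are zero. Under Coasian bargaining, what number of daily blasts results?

Bargaining reaches the level where marginal profit last exceeds marginal dust damage.
That holds through level 4 (341 ≥ 287) but not at 5 (286 < 343).

4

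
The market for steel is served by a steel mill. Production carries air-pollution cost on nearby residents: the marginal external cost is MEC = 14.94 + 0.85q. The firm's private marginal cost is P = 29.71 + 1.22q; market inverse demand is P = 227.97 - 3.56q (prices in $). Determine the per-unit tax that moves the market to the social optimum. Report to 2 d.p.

Social marginal cost = private MC + MEC = 44.65 + 2.07q.
Set SMC = demand: 44.65 + 2.07q = 227.97 - 3.56q → q* = 32.5613.
The Pigouvian tax equals MEC at q*: 14.94 + 0.85×32.5613 = 42.6171.

tax = $42.62 per unit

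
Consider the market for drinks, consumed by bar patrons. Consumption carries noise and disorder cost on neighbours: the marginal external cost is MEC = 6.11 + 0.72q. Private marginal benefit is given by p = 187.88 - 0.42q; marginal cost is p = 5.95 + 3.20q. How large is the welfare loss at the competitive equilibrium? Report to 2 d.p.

Market equilibrium (private): 5.95 + 3.20q = 187.88 - 0.42q → q_m = 50.2569.
Social marginal benefit = demand − MEC = 181.77 - 1.14q.
Set SMB = MC: 181.77 - 1.14q = 5.95 + 3.20q → q* = 40.5115.
The welfare-loss triangle has base |q_m − q*| and height MEC(q_m) (the vertical gap between SMB and MC is zero at q* and MEC at q_m).
DWL = ½ × 9.7454 × 42.2950 = 206.0908.

DWL = 206.09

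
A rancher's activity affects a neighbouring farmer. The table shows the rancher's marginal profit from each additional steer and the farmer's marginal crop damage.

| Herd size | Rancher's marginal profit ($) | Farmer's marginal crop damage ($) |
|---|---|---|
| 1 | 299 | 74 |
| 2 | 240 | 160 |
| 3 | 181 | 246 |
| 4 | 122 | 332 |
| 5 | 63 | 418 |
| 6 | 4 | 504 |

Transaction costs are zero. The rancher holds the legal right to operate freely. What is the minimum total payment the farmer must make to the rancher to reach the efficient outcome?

$370

Left alone the rancher would choose level 6 (marginal profit stays positive).
Efficient level: k* = 2 (marginal profit ≥ marginal crop damage through 2).
The farmer must at least cover the rancher's forgone profit from cutting 6→2: 181 + 122 + 63 + 4 = 370.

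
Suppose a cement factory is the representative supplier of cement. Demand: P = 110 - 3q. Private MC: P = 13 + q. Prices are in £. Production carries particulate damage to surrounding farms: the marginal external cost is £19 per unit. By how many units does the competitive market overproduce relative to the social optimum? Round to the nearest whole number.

Market equilibrium (private): 13 + q = 110 - 3q → q_m = 24.2500.
Social marginal cost = private MC + MEC = 32 + q.
Set SMC = demand: 32 + q = 110 - 3q → q* = 19.5000.
Gap = |24.2500 − 19.5000| = 4.7500.

5 units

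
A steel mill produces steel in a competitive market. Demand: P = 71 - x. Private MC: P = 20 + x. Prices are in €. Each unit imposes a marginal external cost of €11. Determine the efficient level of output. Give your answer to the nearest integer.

Social marginal cost = private MC + MEC = 31 + x.
Set SMC = demand: 31 + x = 71 - x → x* = 20.0000.

x* = 20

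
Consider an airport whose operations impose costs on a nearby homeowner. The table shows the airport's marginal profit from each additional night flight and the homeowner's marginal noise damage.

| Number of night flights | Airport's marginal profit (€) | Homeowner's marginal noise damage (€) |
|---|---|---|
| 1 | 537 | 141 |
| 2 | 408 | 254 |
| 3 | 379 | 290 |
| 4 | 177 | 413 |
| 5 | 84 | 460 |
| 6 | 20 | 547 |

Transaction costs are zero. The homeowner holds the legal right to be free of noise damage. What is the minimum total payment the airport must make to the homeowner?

Efficient level: marginal profit ≥ marginal noise damage through level 3, so k* = 3.
With the homeowner holding the right, the airport must at least compensate total damage at k*: 141 + 254 + 290 = 685.

€685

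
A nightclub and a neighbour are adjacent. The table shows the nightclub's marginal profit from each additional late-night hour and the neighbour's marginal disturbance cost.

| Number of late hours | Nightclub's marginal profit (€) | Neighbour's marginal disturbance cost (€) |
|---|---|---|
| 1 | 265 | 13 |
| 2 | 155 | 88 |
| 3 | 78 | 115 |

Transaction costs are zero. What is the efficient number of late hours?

Bargaining reaches the level where marginal profit last exceeds marginal disturbance cost.
That holds through level 2 (155 ≥ 88) but not at 3 (78 < 115).

2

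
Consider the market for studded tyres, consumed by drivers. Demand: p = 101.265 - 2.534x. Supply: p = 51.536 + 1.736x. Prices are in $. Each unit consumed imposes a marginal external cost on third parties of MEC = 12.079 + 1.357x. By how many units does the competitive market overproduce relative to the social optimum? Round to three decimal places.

Market equilibrium (private): 51.536 + 1.736x = 101.265 - 2.534x → x_m = 11.6461.
Social marginal benefit = demand − MEC = 89.186 - 3.891x.
Set SMB = MC: 89.186 - 3.891x = 51.536 + 1.736x → x* = 6.6910.
Gap = |11.6461 − 6.6910| = 4.9551.

4.955 units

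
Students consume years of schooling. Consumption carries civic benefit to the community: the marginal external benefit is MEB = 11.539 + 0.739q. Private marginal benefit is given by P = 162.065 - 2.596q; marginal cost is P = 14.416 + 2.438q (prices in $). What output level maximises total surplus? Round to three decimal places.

q* = 37.064

Social marginal benefit = demand + MEB = 173.604 - 1.857q.
Set SMB = MC: 173.604 - 1.857q = 14.416 + 2.438q → q* = 37.0636.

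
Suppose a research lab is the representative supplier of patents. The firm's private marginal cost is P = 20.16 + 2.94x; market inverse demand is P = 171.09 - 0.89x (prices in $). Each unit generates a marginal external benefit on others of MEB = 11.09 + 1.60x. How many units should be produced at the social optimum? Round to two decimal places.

Social marginal cost = private MC − MEB = 9.07 + 1.34x.
Set SMC = demand: 9.07 + 1.34x = 171.09 - 0.89x → x* = 72.6547.

x* = 72.65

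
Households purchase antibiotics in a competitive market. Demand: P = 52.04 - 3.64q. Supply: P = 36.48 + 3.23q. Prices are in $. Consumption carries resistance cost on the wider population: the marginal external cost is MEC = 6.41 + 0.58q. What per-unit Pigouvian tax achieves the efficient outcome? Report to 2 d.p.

Social marginal benefit = demand − MEC = 45.63 - 4.22q.
Set SMB = MC: 45.63 - 4.22q = 36.48 + 3.23q → q* = 1.2282.
The Pigouvian tax equals MEC at q*: 6.41 + 0.58×1.2282 = 7.1224.

tax = $7.12 per unit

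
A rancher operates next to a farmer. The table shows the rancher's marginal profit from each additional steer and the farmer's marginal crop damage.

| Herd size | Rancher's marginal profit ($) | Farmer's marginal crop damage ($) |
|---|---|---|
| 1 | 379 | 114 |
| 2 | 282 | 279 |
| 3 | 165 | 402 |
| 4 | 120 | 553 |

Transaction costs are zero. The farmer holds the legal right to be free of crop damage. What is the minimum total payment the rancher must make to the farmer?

Efficient level: marginal profit ≥ marginal crop damage through level 2, so k* = 2.
With the farmer holding the right, the rancher must at least compensate total damage at k*: 114 + 279 = 393.

$393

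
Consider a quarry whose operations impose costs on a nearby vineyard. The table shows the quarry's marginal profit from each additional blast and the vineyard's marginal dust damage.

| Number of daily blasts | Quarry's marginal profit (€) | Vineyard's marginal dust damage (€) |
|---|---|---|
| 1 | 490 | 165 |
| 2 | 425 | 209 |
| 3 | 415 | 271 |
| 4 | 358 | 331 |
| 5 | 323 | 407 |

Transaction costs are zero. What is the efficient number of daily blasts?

Bargaining reaches the level where marginal profit last exceeds marginal dust damage.
That holds through level 4 (358 ≥ 331) but not at 5 (323 < 407).

4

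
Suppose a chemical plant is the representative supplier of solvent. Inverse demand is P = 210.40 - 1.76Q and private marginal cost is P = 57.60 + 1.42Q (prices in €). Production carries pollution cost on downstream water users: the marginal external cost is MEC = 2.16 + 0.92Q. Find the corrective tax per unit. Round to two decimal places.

tax = €35.96 per unit

Social marginal cost = private MC + MEC = 59.76 + 2.34Q.
Set SMC = demand: 59.76 + 2.34Q = 210.40 - 1.76Q → Q* = 36.7415.
The Pigouvian tax equals MEC at Q*: 2.16 + 0.92×36.7415 = 35.9622.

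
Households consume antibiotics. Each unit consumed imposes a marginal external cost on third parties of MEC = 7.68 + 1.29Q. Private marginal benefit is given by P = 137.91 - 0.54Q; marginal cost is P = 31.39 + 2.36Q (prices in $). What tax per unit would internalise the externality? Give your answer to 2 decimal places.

Social marginal benefit = demand − MEC = 130.23 - 1.83Q.
Set SMB = MC: 130.23 - 1.83Q = 31.39 + 2.36Q → Q* = 23.5895.
The Pigouvian tax equals MEC at Q*: 7.68 + 1.29×23.5895 = 38.1105.

tax = $38.11 per unit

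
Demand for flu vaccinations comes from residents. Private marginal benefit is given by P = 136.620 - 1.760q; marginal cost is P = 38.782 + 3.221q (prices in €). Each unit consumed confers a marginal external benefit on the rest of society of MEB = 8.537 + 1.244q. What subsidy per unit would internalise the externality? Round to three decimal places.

subsidy = €43.948 per unit

Social marginal benefit = demand + MEB = 145.157 - 0.516q.
Set SMB = MC: 145.157 - 0.516q = 38.782 + 3.221q → q* = 28.4653.
The Pigouvian subsidy equals MEB at q*: 8.537 + 1.244×28.4653 = 43.9478.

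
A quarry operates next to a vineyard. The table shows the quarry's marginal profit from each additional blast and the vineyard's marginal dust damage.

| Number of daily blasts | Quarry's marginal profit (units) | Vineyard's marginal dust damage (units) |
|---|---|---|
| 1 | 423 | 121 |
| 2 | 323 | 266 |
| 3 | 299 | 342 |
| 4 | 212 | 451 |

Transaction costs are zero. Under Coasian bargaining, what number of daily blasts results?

2

Bargaining reaches the level where marginal profit last exceeds marginal dust damage.
That holds through level 2 (323 ≥ 266) but not at 3 (299 < 342).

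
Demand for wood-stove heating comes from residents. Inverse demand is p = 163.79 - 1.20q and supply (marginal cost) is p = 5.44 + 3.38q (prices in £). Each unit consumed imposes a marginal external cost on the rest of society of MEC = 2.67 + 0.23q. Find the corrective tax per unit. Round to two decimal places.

Social marginal benefit = demand − MEC = 161.12 - 1.43q.
Set SMB = MC: 161.12 - 1.43q = 5.44 + 3.38q → q* = 32.3659.
The Pigouvian tax equals MEC at q*: 2.67 + 0.23×32.3659 = 10.1142.

tax = £10.11 per unit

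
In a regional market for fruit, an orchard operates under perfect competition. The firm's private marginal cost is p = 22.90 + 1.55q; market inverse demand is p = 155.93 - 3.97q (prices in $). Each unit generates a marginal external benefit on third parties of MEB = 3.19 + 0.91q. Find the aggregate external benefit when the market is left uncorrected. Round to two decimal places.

$341.14

Market equilibrium (private): 22.90 + 1.55q = 155.93 - 3.97q → q_m = 24.0996.
Total external benefit = ∫₀^{q_m} (3.19 + 0.91q) dq = 3.19×24.0996 + ½×0.91×24.0996² = 341.1375.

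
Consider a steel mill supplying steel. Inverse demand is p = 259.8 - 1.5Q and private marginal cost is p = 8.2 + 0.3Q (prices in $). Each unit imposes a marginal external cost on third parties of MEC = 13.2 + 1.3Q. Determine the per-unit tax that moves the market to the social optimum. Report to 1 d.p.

Social marginal cost = private MC + MEC = 21.4 + 1.6Q.
Set SMC = demand: 21.4 + 1.6Q = 259.8 - 1.5Q → Q* = 76.9032.
The Pigouvian tax equals MEC at Q*: 13.2 + 1.3×76.9032 = 113.1742.

tax = $113.2 per unit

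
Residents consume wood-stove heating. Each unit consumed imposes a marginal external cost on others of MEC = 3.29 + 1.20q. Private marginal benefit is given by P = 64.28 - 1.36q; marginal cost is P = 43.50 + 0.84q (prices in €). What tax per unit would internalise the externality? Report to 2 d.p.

tax = €9.46 per unit

Social marginal benefit = demand − MEC = 60.99 - 2.56q.
Set SMB = MC: 60.99 - 2.56q = 43.50 + 0.84q → q* = 5.1441.
The Pigouvian tax equals MEC at q*: 3.29 + 1.20×5.1441 = 9.4629.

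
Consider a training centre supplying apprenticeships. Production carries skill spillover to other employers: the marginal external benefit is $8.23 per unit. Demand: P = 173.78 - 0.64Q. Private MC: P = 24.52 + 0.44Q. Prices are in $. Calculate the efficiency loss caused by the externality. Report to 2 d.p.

Market equilibrium (private): 24.52 + 0.44Q = 173.78 - 0.64Q → Q_m = 138.2037.
Social marginal cost = private MC − MEB = 16.29 + 0.44Q.
Set SMC = demand: 16.29 + 0.44Q = 173.78 - 0.64Q → Q* = 145.8241.
Between Q* and Q_m the wedge demand − SMC runs linearly from 0 to MEB(Q_m), so the loss is a triangle.
DWL = ½ × 7.6204 × 8.2300 = 31.3579.

DWL = $31.36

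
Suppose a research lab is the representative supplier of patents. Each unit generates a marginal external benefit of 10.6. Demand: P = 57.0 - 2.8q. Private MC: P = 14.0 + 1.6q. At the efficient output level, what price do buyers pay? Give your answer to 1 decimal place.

Social marginal cost = private MC − MEB = 3.4 + 1.6q.
Set SMC = demand: 3.4 + 1.6q = 57.0 - 2.8q → q* = 12.1818.
Consumer price on the demand curve at q*: 57.0 − 2.8×12.1818 = 22.8910.

P = 22.9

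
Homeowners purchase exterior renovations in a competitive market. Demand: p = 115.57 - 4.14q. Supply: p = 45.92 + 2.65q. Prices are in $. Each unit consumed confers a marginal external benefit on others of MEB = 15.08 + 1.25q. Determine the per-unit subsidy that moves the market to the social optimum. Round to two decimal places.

subsidy = $34.20 per unit

Social marginal benefit = demand + MEB = 130.65 - 2.89q.
Set SMB = MC: 130.65 - 2.89q = 45.92 + 2.65q → q* = 15.2942.
The Pigouvian subsidy equals MEB at q*: 15.08 + 1.25×15.2942 = 34.1978.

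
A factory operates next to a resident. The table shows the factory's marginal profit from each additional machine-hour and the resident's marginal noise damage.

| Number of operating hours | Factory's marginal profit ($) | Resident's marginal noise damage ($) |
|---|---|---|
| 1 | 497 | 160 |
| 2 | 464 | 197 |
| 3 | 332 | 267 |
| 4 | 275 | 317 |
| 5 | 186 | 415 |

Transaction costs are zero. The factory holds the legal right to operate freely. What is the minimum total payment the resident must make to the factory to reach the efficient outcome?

$461

Left alone the factory would choose level 5 (marginal profit stays positive).
Efficient level: k* = 3 (marginal profit ≥ marginal noise damage through 3).
The resident must at least cover the factory's forgone profit from cutting 5→3: 275 + 186 = 461.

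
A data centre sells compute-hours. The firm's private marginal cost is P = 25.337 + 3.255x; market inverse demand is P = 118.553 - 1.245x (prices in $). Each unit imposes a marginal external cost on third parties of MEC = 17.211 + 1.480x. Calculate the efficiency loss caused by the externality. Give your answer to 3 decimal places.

DWL = $191.590

Market equilibrium (private): 25.337 + 3.255x = 118.553 - 1.245x → x_m = 20.7147.
Social marginal cost = private MC + MEC = 42.548 + 4.735x.
Set SMC = demand: 42.548 + 4.735x = 118.553 - 1.245x → x* = 12.7099.
The welfare-loss triangle has base |x_m − x*| and height MEC(x_m) (the vertical gap between SMC and demand is zero at x* and MEC at x_m).
DWL = ½ × 8.0048 × 47.8687 = 191.5897.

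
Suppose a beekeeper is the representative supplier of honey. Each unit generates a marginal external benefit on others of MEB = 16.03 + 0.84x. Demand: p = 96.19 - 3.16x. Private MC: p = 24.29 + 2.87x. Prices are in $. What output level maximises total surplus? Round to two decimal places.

x* = 16.94

Social marginal cost = private MC − MEB = 8.26 + 2.03x.
Set SMC = demand: 8.26 + 2.03x = 96.19 - 3.16x → x* = 16.9422.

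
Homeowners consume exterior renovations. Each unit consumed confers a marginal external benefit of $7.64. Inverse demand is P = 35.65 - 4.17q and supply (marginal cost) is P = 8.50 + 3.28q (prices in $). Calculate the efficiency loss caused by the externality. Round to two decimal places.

DWL = $3.92

Market equilibrium (private): 8.50 + 3.28q = 35.65 - 4.17q → q_m = 3.6443.
Social marginal benefit = demand + MEB = 43.29 - 4.17q.
Set SMB = MC: 43.29 - 4.17q = 8.50 + 3.28q → q* = 4.6698.
Between q* and q_m the wedge SMB − MC runs linearly from 0 to MEB(q_m), so the loss is a triangle.
DWL = ½ × 1.0255 × 7.6400 = 3.9174.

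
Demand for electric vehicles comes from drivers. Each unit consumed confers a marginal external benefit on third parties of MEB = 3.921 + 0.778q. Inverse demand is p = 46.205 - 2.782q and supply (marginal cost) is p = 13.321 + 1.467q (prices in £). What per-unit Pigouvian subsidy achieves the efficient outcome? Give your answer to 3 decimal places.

subsidy = £12.171 per unit

Social marginal benefit = demand + MEB = 50.126 - 2.004q.
Set SMB = MC: 50.126 - 2.004q = 13.321 + 1.467q → q* = 10.6036.
The Pigouvian subsidy equals MEB at q*: 3.921 + 0.778×10.6036 = 12.1706.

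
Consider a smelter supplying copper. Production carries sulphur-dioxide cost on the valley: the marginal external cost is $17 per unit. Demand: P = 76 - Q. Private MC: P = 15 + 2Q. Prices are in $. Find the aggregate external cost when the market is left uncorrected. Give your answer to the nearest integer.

$346

Market equilibrium (private): 15 + 2Q = 76 - Q → Q_m = 20.3333.
Total external cost = MEC × Q_m = 17 × 20.3333 = 345.6661.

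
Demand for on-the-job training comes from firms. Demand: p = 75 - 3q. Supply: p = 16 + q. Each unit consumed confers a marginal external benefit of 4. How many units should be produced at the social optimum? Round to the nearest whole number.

Social marginal benefit = demand + MEB = 79 - 3q.
Set SMB = MC: 79 - 3q = 16 + q → q* = 15.7500.

q* = 16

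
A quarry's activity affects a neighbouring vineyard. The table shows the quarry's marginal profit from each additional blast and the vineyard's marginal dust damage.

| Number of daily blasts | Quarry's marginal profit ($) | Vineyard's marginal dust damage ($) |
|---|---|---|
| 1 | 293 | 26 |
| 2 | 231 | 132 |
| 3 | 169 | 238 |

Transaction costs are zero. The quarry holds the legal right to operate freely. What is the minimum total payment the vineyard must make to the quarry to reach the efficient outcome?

Left alone the quarry would choose level 3 (marginal profit stays positive).
Efficient level: k* = 2 (marginal profit ≥ marginal dust damage through 2).
The vineyard must at least cover the quarry's forgone profit from cutting 3→2: 169 = 169.

$169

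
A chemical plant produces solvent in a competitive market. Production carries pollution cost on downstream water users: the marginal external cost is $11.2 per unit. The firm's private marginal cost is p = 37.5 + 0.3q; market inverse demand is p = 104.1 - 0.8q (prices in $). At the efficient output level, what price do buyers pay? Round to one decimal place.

Social marginal cost = private MC + MEC = 48.7 + 0.3q.
Set SMC = demand: 48.7 + 0.3q = 104.1 - 0.8q → q* = 50.3636.
Consumer price on the demand curve at q*: 104.1 − 0.8×50.3636 = 63.8091.

P = $63.8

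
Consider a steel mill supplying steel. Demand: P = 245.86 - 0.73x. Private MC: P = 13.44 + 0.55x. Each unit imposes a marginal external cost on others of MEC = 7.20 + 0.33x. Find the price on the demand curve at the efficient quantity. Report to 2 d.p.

P = 143.74

Social marginal cost = private MC + MEC = 20.64 + 0.88x.
Set SMC = demand: 20.64 + 0.88x = 245.86 - 0.73x → x* = 139.8882.
Consumer price on the demand curve at x*: 245.86 − 0.73×139.8882 = 143.7416.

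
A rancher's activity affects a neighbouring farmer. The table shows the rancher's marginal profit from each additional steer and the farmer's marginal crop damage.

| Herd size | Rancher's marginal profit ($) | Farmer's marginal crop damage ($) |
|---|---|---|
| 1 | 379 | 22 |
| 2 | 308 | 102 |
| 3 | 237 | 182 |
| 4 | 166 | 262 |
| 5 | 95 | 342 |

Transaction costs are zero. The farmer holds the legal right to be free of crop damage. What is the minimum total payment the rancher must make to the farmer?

$306

Efficient level: marginal profit ≥ marginal crop damage through level 3, so k* = 3.
With the farmer holding the right, the rancher must at least compensate total damage at k*: 22 + 102 + 182 = 306.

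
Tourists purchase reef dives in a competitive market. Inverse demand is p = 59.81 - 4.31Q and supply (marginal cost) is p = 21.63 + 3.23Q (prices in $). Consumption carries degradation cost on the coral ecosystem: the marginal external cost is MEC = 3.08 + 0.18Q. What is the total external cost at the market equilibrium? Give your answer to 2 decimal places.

Market equilibrium (private): 21.63 + 3.23Q = 59.81 - 4.31Q → Q_m = 5.0637.
Total external cost = ∫₀^{Q_m} (3.08 + 0.18Q) dQ = 3.08×5.0637 + ½×0.18×5.0637² = 17.9039.

$17.90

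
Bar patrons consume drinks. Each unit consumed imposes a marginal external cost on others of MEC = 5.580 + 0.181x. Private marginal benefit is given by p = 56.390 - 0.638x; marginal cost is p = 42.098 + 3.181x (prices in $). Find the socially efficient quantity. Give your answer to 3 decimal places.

Social marginal benefit = demand − MEC = 50.810 - 0.819x.
Set SMB = MC: 50.810 - 0.819x = 42.098 + 3.181x → x* = 2.1780.

x* = 2.178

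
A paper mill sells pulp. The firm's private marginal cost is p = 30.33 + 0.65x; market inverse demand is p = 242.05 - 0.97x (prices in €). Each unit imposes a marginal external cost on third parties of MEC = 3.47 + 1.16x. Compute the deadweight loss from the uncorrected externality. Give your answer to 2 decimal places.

Market equilibrium (private): 30.33 + 0.65x = 242.05 - 0.97x → x_m = 130.6914.
Social marginal cost = private MC + MEC = 33.80 + 1.81x.
Set SMC = demand: 33.80 + 1.81x = 242.05 - 0.97x → x* = 74.9101.
Height of the DWL triangle at x_m is SMC(x_m) − demand(x_m) = MEC(x_m) = 155.0720.
DWL = ½ × 55.7813 × 155.0720 = 4325.0589.

DWL = €4325.06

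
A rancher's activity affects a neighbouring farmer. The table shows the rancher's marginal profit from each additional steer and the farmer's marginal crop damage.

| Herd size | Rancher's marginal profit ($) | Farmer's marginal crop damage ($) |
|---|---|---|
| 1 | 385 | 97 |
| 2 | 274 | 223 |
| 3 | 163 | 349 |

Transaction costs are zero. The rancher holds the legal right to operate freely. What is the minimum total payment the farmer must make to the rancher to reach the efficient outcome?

$163

Left alone the rancher would choose level 3 (marginal profit stays positive).
Efficient level: k* = 2 (marginal profit ≥ marginal crop damage through 2).
The farmer must at least cover the rancher's forgone profit from cutting 3→2: 163 = 163.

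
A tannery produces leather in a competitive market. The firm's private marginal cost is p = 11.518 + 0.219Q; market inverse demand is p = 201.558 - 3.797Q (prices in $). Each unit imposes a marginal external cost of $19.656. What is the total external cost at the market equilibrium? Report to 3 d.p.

Market equilibrium (private): 11.518 + 0.219Q = 201.558 - 3.797Q → Q_m = 47.3207.
Total external cost = MEC × Q_m = 19.656 × 47.3207 = 930.1357.

$930.136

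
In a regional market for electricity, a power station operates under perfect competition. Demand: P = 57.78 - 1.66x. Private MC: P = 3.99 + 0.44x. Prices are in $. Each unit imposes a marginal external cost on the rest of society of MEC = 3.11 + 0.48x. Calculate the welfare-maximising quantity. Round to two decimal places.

Social marginal cost = private MC + MEC = 7.10 + 0.92x.
Set SMC = demand: 7.10 + 0.92x = 57.78 - 1.66x → x* = 19.6434.

x* = 19.64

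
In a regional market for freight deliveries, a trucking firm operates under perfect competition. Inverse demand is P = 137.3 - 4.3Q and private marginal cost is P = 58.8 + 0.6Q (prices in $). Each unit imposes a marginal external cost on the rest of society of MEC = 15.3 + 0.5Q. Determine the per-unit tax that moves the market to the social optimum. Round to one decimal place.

tax = $21.2 per unit

Social marginal cost = private MC + MEC = 74.1 + 1.1Q.
Set SMC = demand: 74.1 + 1.1Q = 137.3 - 4.3Q → Q* = 11.7037.
The Pigouvian tax equals MEC at Q*: 15.3 + 0.5×11.7037 = 21.1519.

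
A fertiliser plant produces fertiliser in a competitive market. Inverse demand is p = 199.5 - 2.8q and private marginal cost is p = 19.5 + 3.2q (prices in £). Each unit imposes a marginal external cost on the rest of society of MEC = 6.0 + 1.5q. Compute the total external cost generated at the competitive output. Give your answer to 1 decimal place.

Market equilibrium (private): 19.5 + 3.2q = 199.5 - 2.8q → q_m = 30.0000.
Total external cost = ∫₀^{q_m} (6.0 + 1.5q) dq = 6.0×30.0000 + ½×1.5×30.0000² = 855.0000.

£855.0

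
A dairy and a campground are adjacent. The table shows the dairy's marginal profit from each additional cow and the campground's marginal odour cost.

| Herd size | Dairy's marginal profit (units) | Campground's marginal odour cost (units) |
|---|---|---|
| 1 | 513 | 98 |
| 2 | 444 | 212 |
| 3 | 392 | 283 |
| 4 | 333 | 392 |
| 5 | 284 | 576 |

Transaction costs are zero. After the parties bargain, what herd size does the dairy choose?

Bargaining reaches the level where marginal profit last exceeds marginal odour cost.
That holds through level 3 (392 ≥ 283) but not at 4 (333 < 392).

3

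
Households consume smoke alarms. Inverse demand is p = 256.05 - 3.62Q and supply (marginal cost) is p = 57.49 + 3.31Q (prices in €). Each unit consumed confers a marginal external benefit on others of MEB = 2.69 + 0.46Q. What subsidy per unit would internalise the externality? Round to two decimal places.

subsidy = €17.00 per unit

Social marginal benefit = demand + MEB = 258.74 - 3.16Q.
Set SMB = MC: 258.74 - 3.16Q = 57.49 + 3.31Q → Q* = 31.1051.
The Pigouvian subsidy equals MEB at Q*: 2.69 + 0.46×31.1051 = 16.9983.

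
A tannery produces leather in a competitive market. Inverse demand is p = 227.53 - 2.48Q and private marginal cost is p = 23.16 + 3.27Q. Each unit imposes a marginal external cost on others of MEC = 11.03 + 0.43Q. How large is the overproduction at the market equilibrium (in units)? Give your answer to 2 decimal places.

4.26 units

Market equilibrium (private): 23.16 + 3.27Q = 227.53 - 2.48Q → Q_m = 35.5426.
Social marginal cost = private MC + MEC = 34.19 + 3.70Q.
Set SMC = demand: 34.19 + 3.70Q = 227.53 - 2.48Q → Q* = 31.2848.
Gap = |35.5426 − 31.2848| = 4.2578.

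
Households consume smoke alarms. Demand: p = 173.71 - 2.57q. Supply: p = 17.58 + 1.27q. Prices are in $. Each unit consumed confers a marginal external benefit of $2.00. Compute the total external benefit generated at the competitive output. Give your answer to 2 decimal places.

Market equilibrium (private): 17.58 + 1.27q = 173.71 - 2.57q → q_m = 40.6589.
Total external benefit = MEB × q_m = 2.00 × 40.6589 = 81.3178.

$81.32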